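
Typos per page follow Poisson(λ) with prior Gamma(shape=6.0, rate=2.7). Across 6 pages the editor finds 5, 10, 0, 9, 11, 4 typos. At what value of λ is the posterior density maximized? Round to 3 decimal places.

Σ counts = 39. Posterior: Gamma(shape = 6.0+39 = 45.0, rate = 2.7+6 = 8.7).
Mode = (α−1)/β = 44.0/8.7 = 5.057.
Mean = α/β = 45.0/8.7 = 5.172.
This is the posterior mode — the MAP estimate.

5.057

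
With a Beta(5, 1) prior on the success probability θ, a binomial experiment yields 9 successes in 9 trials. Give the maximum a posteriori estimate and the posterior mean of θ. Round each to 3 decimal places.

maximum a posteriori estimate = 1.000, posterior mean = 0.933

Posterior: Beta(5+9, 1+0) = Beta(14, 1).
Since β = 1 ≤ 1 and α > 1, the Beta density is monotone increasing on [0,1]; the mode is at 1.
Mean = 14/(14+1) = 0.933.
Left-skewed posterior ⇒ mean < mode.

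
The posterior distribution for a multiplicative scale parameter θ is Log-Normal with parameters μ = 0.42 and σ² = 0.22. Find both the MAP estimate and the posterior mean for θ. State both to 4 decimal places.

θ_MAP = 1.2214, E[θ|data] = 1.6989

Mode = exp(μ − σ²) = exp(0.20) = 1.2214.
Mean = exp(μ + σ²/2) = exp(0.530) = 1.6989.
Mean > mode: the posterior has a right tail.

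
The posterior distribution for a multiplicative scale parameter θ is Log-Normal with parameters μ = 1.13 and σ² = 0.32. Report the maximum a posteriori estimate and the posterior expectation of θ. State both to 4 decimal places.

maximum a posteriori estimate = 2.2479, posterior expectation = 3.6328

Mode = exp(μ − σ²) = exp(0.81) = 2.2479.
Mean = exp(μ + σ²/2) = exp(1.290) = 3.6328.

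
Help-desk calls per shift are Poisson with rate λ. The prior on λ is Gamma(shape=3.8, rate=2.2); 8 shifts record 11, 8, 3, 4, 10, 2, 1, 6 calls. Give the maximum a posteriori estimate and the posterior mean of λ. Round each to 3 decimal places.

MAP: 4.686. Posterior mean: 4.784.

Σ counts = 45. Posterior: Gamma(shape = 3.8+45 = 48.8, rate = 2.2+8 = 10.2).
Mode = (α−1)/β = 47.8/10.2 = 4.686.
Mean = α/β = 48.8/10.2 = 4.784.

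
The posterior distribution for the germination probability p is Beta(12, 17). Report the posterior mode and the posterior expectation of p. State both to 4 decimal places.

Mode = (12−1)/(12+17−2) = 11/27 = 0.4074.
Mean = 12/(12+17) = 12/29 = 0.4138.

MAP = 0.4074, posterior mean = 0.4138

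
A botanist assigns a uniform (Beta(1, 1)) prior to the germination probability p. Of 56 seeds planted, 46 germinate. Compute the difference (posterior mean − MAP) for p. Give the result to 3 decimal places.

-0.011

Posterior: Beta(1+46, 1+10) = Beta(47, 11).
Mode = (47−1)/(47+11−2) = 46/56 = 0.821.
Mean = 47/(47+11) = 47/58 = 0.810.
Difference = 0.810 − 0.821 = -0.011.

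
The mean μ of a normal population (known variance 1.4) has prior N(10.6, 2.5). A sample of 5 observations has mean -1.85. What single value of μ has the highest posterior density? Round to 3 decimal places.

-0.596

Posterior for μ is Normal. Precision-weighted mean: (1/2.5·10.6 + 5/1.4·-1.85) / (1/2.5 + 5/1.4) = -0.596.
A Normal posterior is symmetric, so mode = mean.
This is the posterior mode — the MAP estimate.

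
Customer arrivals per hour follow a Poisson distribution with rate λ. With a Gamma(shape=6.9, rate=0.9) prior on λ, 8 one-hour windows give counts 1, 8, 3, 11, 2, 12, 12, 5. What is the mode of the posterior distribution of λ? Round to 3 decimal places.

6.730

Σ counts = 54. Posterior: Gamma(shape = 6.9+54 = 60.9, rate = 0.9+8 = 8.9).
Mode = (α−1)/β = 59.9/8.9 = 6.730.
Mean = α/β = 60.9/8.9 = 6.843.
This is the posterior mode — the MAP estimate.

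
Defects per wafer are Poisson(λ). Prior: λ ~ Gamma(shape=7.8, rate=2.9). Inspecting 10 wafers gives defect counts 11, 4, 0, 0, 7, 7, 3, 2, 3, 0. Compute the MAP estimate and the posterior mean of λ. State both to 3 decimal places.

MAP estimate = 3.395, posterior mean = 3.473

Σ counts = 37. Posterior: Gamma(shape = 7.8+37 = 44.8, rate = 2.9+10 = 12.9).
Mode = (α−1)/β = 43.8/12.9 = 3.395.
Mean = α/β = 44.8/12.9 = 3.473.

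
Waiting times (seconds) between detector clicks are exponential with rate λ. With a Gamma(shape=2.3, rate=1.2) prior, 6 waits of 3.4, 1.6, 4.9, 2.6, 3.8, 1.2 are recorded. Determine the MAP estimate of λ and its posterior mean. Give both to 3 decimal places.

MAP estimate = 0.390, posterior mean = 0.444

Σ times = 17.5. Posterior: Gamma(shape = 2.3+6 = 8.3, rate = 1.2+17.5 = 18.7).
Mode = (α−1)/β = 7.3/18.7 = 0.390.
Mean = α/β = 8.3/18.7 = 0.444.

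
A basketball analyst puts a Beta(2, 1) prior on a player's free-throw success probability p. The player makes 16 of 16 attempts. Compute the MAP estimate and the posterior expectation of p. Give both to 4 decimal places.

Posterior: Beta(2+16, 1+0) = Beta(18, 1).
Since β = 1 ≤ 1 and α > 1, the Beta density is monotone increasing on [0,1]; the mode is at 1.
Mean = 18/(18+1) = 0.9474.
The mean is pulled below the mode by the posterior's left skew.

MAP = 1.0000; posterior mean = 0.9474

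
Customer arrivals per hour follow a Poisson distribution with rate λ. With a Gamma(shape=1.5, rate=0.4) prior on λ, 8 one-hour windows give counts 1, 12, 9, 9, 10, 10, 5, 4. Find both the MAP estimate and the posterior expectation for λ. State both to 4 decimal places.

Σ counts = 60. Posterior: Gamma(shape = 1.5+60 = 61.5, rate = 0.4+8 = 8.4).
Mode = (α−1)/β = 60.5/8.4 = 7.2024.
Mean = α/β = 61.5/8.4 = 7.3214.

MAP = 7.2024; posterior mean = 7.3214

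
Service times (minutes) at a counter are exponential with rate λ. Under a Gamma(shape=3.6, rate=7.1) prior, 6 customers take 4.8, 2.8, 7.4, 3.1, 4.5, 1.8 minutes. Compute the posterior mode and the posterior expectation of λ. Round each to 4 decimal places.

MAP = 0.2730, posterior mean = 0.3048

Σ times = 24.4. Posterior: Gamma(shape = 3.6+6 = 9.6, rate = 7.1+24.4 = 31.5).
Mode = (α−1)/β = 8.6/31.5 = 0.2730.
Mean = α/β = 9.6/31.5 = 0.3048.
The mean is pulled above the mode by the posterior's right skew.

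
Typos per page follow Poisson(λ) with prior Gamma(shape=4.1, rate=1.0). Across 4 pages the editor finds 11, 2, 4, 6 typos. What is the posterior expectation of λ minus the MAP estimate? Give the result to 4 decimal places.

0.2000

Σ counts = 23. Posterior: Gamma(shape = 4.1+23 = 27.1, rate = 1.0+4 = 5.0).
Mode = (α−1)/β = 26.1/5.0 = 5.2200.
Mean = α/β = 27.1/5.0 = 5.4200.
Difference = 5.4200 − 5.2200 = 0.2000.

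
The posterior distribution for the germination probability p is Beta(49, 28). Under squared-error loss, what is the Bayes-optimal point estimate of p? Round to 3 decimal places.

Mode = (49−1)/(49+28−2) = 48/75 = 0.640.
Mean = 49/(49+28) = 49/77 = 0.636.
Squared-error loss ⇒ the optimal estimator is the posterior mean.

0.636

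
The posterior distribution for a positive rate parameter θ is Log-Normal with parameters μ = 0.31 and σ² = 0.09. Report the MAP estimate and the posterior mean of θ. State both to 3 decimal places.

MAP: 1.246. Posterior mean: 1.426.

Mode = exp(μ − σ²) = exp(0.22) = 1.246.
Mean = exp(μ + σ²/2) = exp(0.355) = 1.426.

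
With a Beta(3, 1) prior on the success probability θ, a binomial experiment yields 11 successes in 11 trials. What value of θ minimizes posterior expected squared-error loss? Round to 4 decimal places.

0.9333

Posterior: Beta(3+11, 1+0) = Beta(14, 1).
Since β = 1 ≤ 1 and α > 1, the Beta density is monotone increasing on [0,1]; the mode is at 1.
Mean = 14/(14+1) = 0.9333.
Squared-error loss ⇒ the optimal estimator is the posterior mean.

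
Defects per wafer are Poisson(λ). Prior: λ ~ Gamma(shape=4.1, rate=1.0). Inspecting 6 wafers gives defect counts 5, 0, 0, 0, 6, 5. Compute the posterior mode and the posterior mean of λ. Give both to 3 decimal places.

λ_MAP = 2.729, E[λ|data] = 2.871

Σ counts = 16. Posterior: Gamma(shape = 4.1+16 = 20.1, rate = 1.0+6 = 7.0).
Mode = (α−1)/β = 19.1/7.0 = 2.729.
Mean = α/β = 20.1/7.0 = 2.871.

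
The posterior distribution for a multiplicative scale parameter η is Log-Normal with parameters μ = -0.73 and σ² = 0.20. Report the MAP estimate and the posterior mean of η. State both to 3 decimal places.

Mode = exp(μ − σ²) = exp(-0.93) = 0.395.
Mean = exp(μ + σ²/2) = exp(-0.630) = 0.533.
Right-skewed posterior ⇒ mode < mean.

η_MAP = 0.395, E[η|data] = 0.533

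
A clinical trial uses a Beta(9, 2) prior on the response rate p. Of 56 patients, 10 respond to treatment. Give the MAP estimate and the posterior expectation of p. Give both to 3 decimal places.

Posterior: Beta(9+10, 2+46) = Beta(19, 48).
Mode = (19−1)/(19+48−2) = 18/65 = 0.277.
Mean = 19/(19+48) = 19/67 = 0.284.

p_MAP = 0.277, E[p|data] = 0.284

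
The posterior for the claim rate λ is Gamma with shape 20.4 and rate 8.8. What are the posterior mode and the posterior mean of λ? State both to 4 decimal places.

Mode = (α−1)/β = 19.4/8.8 = 2.2045.
Mean = α/β = 20.4/8.8 = 2.3182.

MAP = 2.2045, posterior mean = 2.3182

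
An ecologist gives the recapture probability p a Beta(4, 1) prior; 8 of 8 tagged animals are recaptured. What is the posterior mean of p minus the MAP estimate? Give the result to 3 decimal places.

-0.077

Posterior: Beta(4+8, 1+0) = Beta(12, 1).
Since β = 1 ≤ 1 and α > 1, the Beta density is monotone increasing on [0,1]; the mode is at 1.
Mean = 12/(12+1) = 0.923.
Difference = 0.923 − 1.000 = -0.077.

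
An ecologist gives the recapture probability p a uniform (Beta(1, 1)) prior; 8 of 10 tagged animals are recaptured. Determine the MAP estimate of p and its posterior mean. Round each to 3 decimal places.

Posterior: Beta(1+8, 1+2) = Beta(9, 3).
Mode = (9−1)/(9+3−2) = 8/10 = 0.800.
With a flat prior the MAP equals the MLE, 8/10.
Mean = 9/(9+3) = 9/12 = 0.750.

p_MAP = 0.800, E[p|data] = 0.750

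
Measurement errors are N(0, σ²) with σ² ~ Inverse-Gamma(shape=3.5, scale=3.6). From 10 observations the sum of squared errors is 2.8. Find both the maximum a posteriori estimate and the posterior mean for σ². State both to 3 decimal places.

MAP: 0.526. Posterior mean: 0.667.

Posterior: Inverse-Gamma(shape = 3.5+10/2 = 8.5, scale = 3.6+2.8/2 = 5.0).
Mode = β/(α+1) = 5.0/9.5 = 0.526.
Mean = β/(α−1) = 5.0/7.5 = 0.667.
The mean is pulled above the mode by the posterior's right skew.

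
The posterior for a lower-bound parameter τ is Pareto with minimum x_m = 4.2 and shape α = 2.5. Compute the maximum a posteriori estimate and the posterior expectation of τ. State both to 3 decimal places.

MAP: 4.200. Posterior mean: 7.000.

The Pareto density is strictly decreasing on [x_m, ∞), so the mode is x_m = 4.200.
Mean = α·x_m/(α−1) = 2.5·4.2/1.5 = 7.000.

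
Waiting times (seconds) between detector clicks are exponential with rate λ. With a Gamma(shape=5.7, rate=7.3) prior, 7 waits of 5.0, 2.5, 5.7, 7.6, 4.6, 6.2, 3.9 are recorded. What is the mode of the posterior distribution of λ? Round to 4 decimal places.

Σ times = 35.5. Posterior: Gamma(shape = 5.7+7 = 12.7, rate = 7.3+35.5 = 42.8).
Mode = (α−1)/β = 11.7/42.8 = 0.2734.
Mean = α/β = 12.7/42.8 = 0.2967.
This is the posterior mode — the MAP estimate.

0.2734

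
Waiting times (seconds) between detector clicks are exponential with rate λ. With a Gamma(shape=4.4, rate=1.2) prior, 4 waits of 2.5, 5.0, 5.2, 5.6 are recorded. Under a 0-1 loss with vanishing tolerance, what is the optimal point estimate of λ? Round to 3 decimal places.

Σ times = 18.3. Posterior: Gamma(shape = 4.4+4 = 8.4, rate = 1.2+18.3 = 19.5).
Mode = (α−1)/β = 7.4/19.5 = 0.379.
Mean = α/β = 8.4/19.5 = 0.431.
This is the posterior mode — the MAP estimate.

0.379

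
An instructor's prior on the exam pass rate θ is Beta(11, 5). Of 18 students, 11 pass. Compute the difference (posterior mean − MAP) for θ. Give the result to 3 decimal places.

Posterior: Beta(11+11, 5+7) = Beta(22, 12).
Mode = (22−1)/(22+12−2) = 21/32 = 0.656.
Mean = 22/(22+12) = 22/34 = 0.647.
Difference = 0.647 − 0.656 = -0.009.
Mode > mean: the posterior has a left tail.

-0.009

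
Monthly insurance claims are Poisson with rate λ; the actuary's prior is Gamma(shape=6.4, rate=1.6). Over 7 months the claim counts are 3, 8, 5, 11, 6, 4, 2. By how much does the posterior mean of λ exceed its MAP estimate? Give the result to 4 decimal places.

0.1163

Σ counts = 39. Posterior: Gamma(shape = 6.4+39 = 45.4, rate = 1.6+7 = 8.6).
Mode = (α−1)/β = 44.4/8.6 = 5.1628.
Mean = α/β = 45.4/8.6 = 5.2791.
Difference = 5.2791 − 5.1628 = 0.1163.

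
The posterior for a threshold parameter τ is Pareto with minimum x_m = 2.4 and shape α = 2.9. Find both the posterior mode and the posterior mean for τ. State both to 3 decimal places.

The Pareto density is strictly decreasing on [x_m, ∞), so the mode is x_m = 2.400.
Mean = α·x_m/(α−1) = 2.9·2.4/1.9 = 3.663.
Mean > mode: the posterior has a right tail.

MAP = 2.400; posterior mean = 3.663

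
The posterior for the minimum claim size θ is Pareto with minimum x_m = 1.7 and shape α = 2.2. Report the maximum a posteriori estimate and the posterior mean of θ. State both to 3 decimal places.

MAP: 1.700. Posterior mean: 3.117.

The Pareto density is strictly decreasing on [x_m, ∞), so the mode is x_m = 1.700.
Mean = α·x_m/(α−1) = 2.2·1.7/1.2 = 3.117.
Right-skewed posterior ⇒ mode < mean.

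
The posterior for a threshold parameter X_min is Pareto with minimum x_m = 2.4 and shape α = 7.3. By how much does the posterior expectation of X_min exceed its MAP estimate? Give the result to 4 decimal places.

The Pareto density is strictly decreasing on [x_m, ∞), so the mode is x_m = 2.4000.
Mean = α·x_m/(α−1) = 7.3·2.4/6.3 = 2.7810.
Difference = 2.7810 − 2.4000 = 0.3810.
Mean > mode: the posterior has a right tail.

0.3810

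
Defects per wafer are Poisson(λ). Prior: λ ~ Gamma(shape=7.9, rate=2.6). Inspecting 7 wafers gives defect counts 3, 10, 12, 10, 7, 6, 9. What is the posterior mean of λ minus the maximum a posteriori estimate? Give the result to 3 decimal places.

0.104

Σ counts = 57. Posterior: Gamma(shape = 7.9+57 = 64.9, rate = 2.6+7 = 9.6).
Mode = (α−1)/β = 63.9/9.6 = 6.656.
Mean = α/β = 64.9/9.6 = 6.760.
Difference = 6.760 − 6.656 = 0.104.
The mean is pulled above the mode by the posterior's right skew.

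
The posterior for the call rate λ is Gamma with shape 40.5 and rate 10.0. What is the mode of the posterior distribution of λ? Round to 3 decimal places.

Mode = (α−1)/β = 39.5/10.0 = 3.950.
Mean = α/β = 40.5/10.0 = 4.050.
This is the posterior mode — the MAP estimate.

3.950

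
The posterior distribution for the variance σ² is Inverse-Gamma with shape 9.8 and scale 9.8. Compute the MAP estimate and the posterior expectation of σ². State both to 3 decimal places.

MAP estimate = 0.907, posterior expectation = 1.114

Mode = β/(α+1) = 9.8/10.8 = 0.907.
Mean = β/(α−1) = 9.8/8.8 = 1.114.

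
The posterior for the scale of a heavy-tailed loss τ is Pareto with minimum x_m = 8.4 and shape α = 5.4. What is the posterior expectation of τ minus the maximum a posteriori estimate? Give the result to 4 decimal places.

1.9091

The Pareto density is strictly decreasing on [x_m, ∞), so the mode is x_m = 8.4000.
Mean = α·x_m/(α−1) = 5.4·8.4/4.4 = 10.3091.
Difference = 10.3091 − 8.4000 = 1.9091.
The mean is pulled above the mode by the posterior's right skew.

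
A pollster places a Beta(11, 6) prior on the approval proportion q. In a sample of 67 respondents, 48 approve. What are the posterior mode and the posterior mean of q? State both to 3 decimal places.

posterior mode = 0.707, posterior mean = 0.702

Posterior: Beta(11+48, 6+19) = Beta(59, 25).
Mode = (59−1)/(59+25−2) = 58/82 = 0.707.
Mean = 59/(59+25) = 59/84 = 0.702.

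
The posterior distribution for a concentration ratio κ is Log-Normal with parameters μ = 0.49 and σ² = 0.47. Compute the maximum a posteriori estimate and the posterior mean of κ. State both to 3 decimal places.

maximum a posteriori estimate = 1.020, posterior mean = 2.065

Mode = exp(μ − σ²) = exp(0.02) = 1.020.
Mean = exp(μ + σ²/2) = exp(0.725) = 2.065.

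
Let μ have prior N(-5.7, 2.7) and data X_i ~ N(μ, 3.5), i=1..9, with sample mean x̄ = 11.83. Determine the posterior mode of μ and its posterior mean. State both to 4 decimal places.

Posterior for μ is Normal. Precision-weighted mean: (1/2.7·-5.7 + 9/3.5·11.83) / (1/2.7 + 9/3.5) = 9.6230.
A Normal posterior is symmetric, so mode = mean.

μ_MAP = 9.6230, E[μ|data] = 9.6230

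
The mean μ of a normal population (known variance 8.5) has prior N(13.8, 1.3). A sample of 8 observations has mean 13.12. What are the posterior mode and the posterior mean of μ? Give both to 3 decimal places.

MAP: 13.426. Posterior mean: 13.426.

Posterior for μ is Normal. Precision-weighted mean: (1/1.3·13.8 + 8/8.5·13.12) / (1/1.3 + 8/8.5) = 13.426.
A Normal posterior is symmetric, so mode = mean.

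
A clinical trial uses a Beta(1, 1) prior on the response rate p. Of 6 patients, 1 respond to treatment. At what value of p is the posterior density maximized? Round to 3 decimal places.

0.167

Posterior: Beta(1+1, 1+5) = Beta(2, 6).
Mode = (2−1)/(2+6−2) = 1/6 = 0.167.
With a flat prior the MAP equals the MLE, 1/6.
Mean = 2/(2+6) = 2/8 = 0.250.
This is the posterior mode — the MAP estimate.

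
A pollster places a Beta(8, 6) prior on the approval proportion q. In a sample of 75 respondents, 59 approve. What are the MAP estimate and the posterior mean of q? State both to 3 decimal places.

Posterior: Beta(8+59, 6+16) = Beta(67, 22).
Mode = (67−1)/(67+22−2) = 66/87 = 0.759.
Mean = 67/(67+22) = 67/89 = 0.753.

MAP estimate = 0.759, posterior mean = 0.753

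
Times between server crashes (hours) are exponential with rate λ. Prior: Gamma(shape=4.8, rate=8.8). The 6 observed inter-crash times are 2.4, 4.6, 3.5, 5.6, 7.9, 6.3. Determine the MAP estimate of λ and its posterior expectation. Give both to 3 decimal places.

Σ times = 30.3. Posterior: Gamma(shape = 4.8+6 = 10.8, rate = 8.8+30.3 = 39.1).
Mode = (α−1)/β = 9.8/39.1 = 0.251.
Mean = α/β = 10.8/39.1 = 0.276.
The posterior is right-skewed, so the mean exceeds the mode.

MAP = 0.251, posterior mean = 0.276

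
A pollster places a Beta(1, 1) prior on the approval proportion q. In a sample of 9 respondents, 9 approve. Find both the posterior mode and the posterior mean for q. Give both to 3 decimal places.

q_MAP = 1.000, E[q|data] = 0.909

Posterior: Beta(1+9, 1+0) = Beta(10, 1).
Since β = 1 ≤ 1 and α > 1, the Beta density is monotone increasing on [0,1]; the mode is at 1.
Mean = 10/(10+1) = 0.909.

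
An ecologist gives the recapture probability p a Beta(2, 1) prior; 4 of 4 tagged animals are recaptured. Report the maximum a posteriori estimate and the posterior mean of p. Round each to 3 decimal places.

Posterior: Beta(2+4, 1+0) = Beta(6, 1).
Since β = 1 ≤ 1 and α > 1, the Beta density is monotone increasing on [0,1]; the mode is at 1.
Mean = 6/(6+1) = 0.857.
Mode > mean: the posterior has a left tail.

MAP = 1.000, posterior mean = 0.857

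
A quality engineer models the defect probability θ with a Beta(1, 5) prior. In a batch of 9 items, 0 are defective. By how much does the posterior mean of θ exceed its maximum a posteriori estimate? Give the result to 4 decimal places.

0.0667

Posterior: Beta(1+0, 5+9) = Beta(1, 14).
Since α = 1 ≤ 1 and β > 1, the Beta density is monotone decreasing on [0,1]; the mode is at 0.
Mean = 1/(1+14) = 0.0667.
Difference = 0.0667 − 0.0000 = 0.0667.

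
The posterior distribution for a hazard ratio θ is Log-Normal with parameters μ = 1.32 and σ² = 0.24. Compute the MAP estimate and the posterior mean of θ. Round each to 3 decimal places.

MAP: 2.945. Posterior mean: 4.221.

Mode = exp(μ − σ²) = exp(1.08) = 2.945.
Mean = exp(μ + σ²/2) = exp(1.440) = 4.221.
Right-skewed posterior ⇒ mode < mean.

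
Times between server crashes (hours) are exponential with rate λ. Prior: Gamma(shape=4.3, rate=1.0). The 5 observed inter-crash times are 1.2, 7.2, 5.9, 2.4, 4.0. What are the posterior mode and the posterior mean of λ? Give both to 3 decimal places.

λ_MAP = 0.382, E[λ|data] = 0.429

Σ times = 20.7. Posterior: Gamma(shape = 4.3+5 = 9.3, rate = 1.0+20.7 = 21.7).
Mode = (α−1)/β = 8.3/21.7 = 0.382.
Mean = α/β = 9.3/21.7 = 0.429.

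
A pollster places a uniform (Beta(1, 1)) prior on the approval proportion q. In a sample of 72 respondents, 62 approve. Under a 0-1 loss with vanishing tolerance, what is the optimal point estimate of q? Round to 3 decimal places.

Posterior: Beta(1+62, 1+10) = Beta(63, 11).
Mode = (63−1)/(63+11−2) = 62/72 = 0.861.
With a flat prior the MAP equals the MLE, 62/72.
Mean = 63/(63+11) = 63/74 = 0.851.
This is the posterior mode — the MAP estimate.

0.861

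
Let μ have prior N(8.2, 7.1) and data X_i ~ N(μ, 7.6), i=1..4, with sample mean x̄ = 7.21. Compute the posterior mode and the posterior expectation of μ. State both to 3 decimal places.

posterior mode = 7.419, posterior expectation = 7.419

Posterior for μ is Normal. Precision-weighted mean: (1/7.1·8.2 + 4/7.6·7.21) / (1/7.1 + 4/7.6) = 7.419.
A Normal posterior is symmetric, so mode = mean.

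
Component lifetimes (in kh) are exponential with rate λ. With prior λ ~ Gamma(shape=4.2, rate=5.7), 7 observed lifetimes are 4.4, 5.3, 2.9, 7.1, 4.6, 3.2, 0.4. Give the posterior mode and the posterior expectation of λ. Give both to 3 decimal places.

Σ times = 27.9. Posterior: Gamma(shape = 4.2+7 = 11.2, rate = 5.7+27.9 = 33.6).
Mode = (α−1)/β = 10.2/33.6 = 0.304.
Mean = α/β = 11.2/33.6 = 0.333.

MAP: 0.304. Posterior mean: 0.333.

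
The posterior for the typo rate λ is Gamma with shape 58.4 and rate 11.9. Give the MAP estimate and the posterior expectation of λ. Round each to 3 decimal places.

MAP: 4.824. Posterior mean: 4.908.

Mode = (α−1)/β = 57.4/11.9 = 4.824.
Mean = α/β = 58.4/11.9 = 4.908.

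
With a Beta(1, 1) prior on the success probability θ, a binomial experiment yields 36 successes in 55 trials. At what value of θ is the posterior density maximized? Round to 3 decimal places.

Posterior: Beta(1+36, 1+19) = Beta(37, 20).
Mode = (37−1)/(37+20−2) = 36/55 = 0.655.
Mean = 37/(37+20) = 37/57 = 0.649.
This is the posterior mode — the MAP estimate.

0.655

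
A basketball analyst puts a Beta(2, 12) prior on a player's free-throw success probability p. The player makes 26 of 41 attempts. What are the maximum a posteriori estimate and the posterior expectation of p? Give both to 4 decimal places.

Posterior: Beta(2+26, 12+15) = Beta(28, 27).
Mode = (28−1)/(28+27−2) = 27/53 = 0.5094.
Mean = 28/(28+27) = 28/55 = 0.5091.

maximum a posteriori estimate = 0.5094, posterior expectation = 0.5091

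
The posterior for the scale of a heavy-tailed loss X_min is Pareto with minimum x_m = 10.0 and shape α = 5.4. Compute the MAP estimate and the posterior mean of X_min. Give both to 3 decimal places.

MAP estimate = 10.000, posterior mean = 12.273

The Pareto density is strictly decreasing on [x_m, ∞), so the mode is x_m = 10.000.
Mean = α·x_m/(α−1) = 5.4·10.0/4.4 = 12.273.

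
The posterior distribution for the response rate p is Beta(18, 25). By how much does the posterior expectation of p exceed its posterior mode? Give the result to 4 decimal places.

0.0040

Mode = (18−1)/(18+25−2) = 17/41 = 0.4146.
Mean = 18/(18+25) = 18/43 = 0.4186.
Difference = 0.4186 − 0.4146 = 0.0040.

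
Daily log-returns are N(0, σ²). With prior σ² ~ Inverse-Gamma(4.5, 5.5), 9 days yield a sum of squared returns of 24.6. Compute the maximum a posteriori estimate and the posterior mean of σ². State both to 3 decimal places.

Posterior: Inverse-Gamma(shape = 4.5+9/2 = 9.0, scale = 5.5+24.6/2 = 17.8).
Mode = β/(α+1) = 17.8/10.0 = 1.780.
Mean = β/(α−1) = 17.8/8.0 = 2.225.
The posterior is right-skewed, so the mean exceeds the mode.

σ²_MAP = 1.780, E[σ²|data] = 2.225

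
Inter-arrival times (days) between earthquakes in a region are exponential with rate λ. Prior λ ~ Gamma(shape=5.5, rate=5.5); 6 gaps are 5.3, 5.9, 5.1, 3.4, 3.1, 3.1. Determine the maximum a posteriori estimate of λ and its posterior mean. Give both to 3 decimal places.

Σ times = 25.9. Posterior: Gamma(shape = 5.5+6 = 11.5, rate = 5.5+25.9 = 31.4).
Mode = (α−1)/β = 10.5/31.4 = 0.334.
Mean = α/β = 11.5/31.4 = 0.366.

MAP: 0.334. Posterior mean: 0.366.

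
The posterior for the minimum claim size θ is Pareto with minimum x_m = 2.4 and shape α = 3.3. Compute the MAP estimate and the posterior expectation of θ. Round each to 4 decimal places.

MAP: 2.4000. Posterior mean: 3.4435.

The Pareto density is strictly decreasing on [x_m, ∞), so the mode is x_m = 2.4000.
Mean = α·x_m/(α−1) = 3.3·2.4/2.3 = 3.4435.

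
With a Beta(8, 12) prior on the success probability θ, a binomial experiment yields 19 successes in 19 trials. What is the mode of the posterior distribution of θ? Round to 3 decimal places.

Posterior: Beta(8+19, 12+0) = Beta(27, 12).
Mode = (27−1)/(27+12−2) = 26/37 = 0.703.
Mean = 27/(27+12) = 27/39 = 0.692.
This is the posterior mode — the MAP estimate.

0.703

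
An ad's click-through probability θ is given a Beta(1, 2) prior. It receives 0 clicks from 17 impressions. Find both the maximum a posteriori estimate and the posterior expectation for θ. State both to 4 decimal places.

Posterior: Beta(1+0, 2+17) = Beta(1, 19).
Since α = 1 ≤ 1 and β > 1, the Beta density is monotone decreasing on [0,1]; the mode is at 0.
Mean = 1/(1+19) = 0.0500.
The posterior is right-skewed, so the mean exceeds the mode.

MAP = 0.0000, posterior mean = 0.0500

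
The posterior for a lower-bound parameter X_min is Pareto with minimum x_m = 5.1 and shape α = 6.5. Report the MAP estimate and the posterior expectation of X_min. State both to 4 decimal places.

The Pareto density is strictly decreasing on [x_m, ∞), so the mode is x_m = 5.1000.
Mean = α·x_m/(α−1) = 6.5·5.1/5.5 = 6.0273.

MAP estimate = 5.1000, posterior expectation = 6.0273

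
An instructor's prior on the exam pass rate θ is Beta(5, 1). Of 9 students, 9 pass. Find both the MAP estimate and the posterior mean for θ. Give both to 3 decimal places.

MAP = 1.000, posterior mean = 0.933

Posterior: Beta(5+9, 1+0) = Beta(14, 1).
Since β = 1 ≤ 1 and α > 1, the Beta density is monotone increasing on [0,1]; the mode is at 1.
Mean = 14/(14+1) = 0.933.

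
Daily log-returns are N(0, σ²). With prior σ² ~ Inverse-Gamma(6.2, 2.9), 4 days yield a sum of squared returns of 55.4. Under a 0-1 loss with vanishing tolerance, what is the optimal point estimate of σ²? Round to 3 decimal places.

Posterior: Inverse-Gamma(shape = 6.2+4/2 = 8.2, scale = 2.9+55.4/2 = 30.6).
Mode = β/(α+1) = 30.6/9.2 = 3.326.
Mean = β/(α−1) = 30.6/7.2 = 4.250.
This is the posterior mode — the MAP estimate.

3.326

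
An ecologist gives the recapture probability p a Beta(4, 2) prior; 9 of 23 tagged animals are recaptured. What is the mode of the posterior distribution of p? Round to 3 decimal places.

Posterior: Beta(4+9, 2+14) = Beta(13, 16).
Mode = (13−1)/(13+16−2) = 12/27 = 0.444.
Mean = 13/(13+16) = 13/29 = 0.448.
This is the posterior mode — the MAP estimate.

0.444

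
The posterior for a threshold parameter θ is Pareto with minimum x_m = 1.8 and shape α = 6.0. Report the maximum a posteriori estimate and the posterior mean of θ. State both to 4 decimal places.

MAP: 1.8000. Posterior mean: 2.1600.

The Pareto density is strictly decreasing on [x_m, ∞), so the mode is x_m = 1.8000.
Mean = α·x_m/(α−1) = 6.0·1.8/5.0 = 2.1600.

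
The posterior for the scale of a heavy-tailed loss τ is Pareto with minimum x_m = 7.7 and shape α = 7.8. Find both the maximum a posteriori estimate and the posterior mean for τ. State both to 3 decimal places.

The Pareto density is strictly decreasing on [x_m, ∞), so the mode is x_m = 7.700.
Mean = α·x_m/(α−1) = 7.8·7.7/6.8 = 8.832.

maximum a posteriori estimate = 7.700, posterior mean = 8.832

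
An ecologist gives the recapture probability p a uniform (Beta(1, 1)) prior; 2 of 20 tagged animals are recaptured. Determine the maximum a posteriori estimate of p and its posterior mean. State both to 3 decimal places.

Posterior: Beta(1+2, 1+18) = Beta(3, 19).
Mode = (3−1)/(3+19−2) = 2/20 = 0.100.
With a flat prior the MAP equals the MLE, 2/20.
Mean = 3/(3+19) = 3/22 = 0.136.

maximum a posteriori estimate = 0.100, posterior mean = 0.136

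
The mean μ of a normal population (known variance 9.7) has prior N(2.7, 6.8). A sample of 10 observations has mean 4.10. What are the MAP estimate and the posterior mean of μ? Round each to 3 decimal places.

Posterior for μ is Normal. Precision-weighted mean: (1/6.8·2.7 + 10/9.7·4.10) / (1/6.8 + 10/9.7) = 3.925.
A Normal posterior is symmetric, so mode = mean.

MAP = 3.925; posterior mean = 3.925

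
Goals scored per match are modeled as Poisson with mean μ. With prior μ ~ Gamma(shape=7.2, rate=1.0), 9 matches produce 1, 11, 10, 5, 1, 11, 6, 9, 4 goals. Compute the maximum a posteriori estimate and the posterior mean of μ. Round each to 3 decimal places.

MAP = 6.420; posterior mean = 6.520

Σ counts = 58. Posterior: Gamma(shape = 7.2+58 = 65.2, rate = 1.0+9 = 10.0).
Mode = (α−1)/β = 64.2/10.0 = 6.420.
Mean = α/β = 65.2/10.0 = 6.520.
The mean is pulled above the mode by the posterior's right skew.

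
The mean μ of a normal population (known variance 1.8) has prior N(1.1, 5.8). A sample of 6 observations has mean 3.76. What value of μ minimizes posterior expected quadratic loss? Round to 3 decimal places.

3.629

Posterior for μ is Normal. Precision-weighted mean: (1/5.8·1.1 + 6/1.8·3.76) / (1/5.8 + 6/1.8) = 3.629.
A Normal posterior is symmetric, so mode = mean.
Quadratic loss ⇒ the optimal estimator is the posterior mean.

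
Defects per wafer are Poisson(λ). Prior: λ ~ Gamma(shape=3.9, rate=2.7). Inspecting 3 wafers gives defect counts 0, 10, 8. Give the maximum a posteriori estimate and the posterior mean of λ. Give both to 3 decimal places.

Σ counts = 18. Posterior: Gamma(shape = 3.9+18 = 21.9, rate = 2.7+3 = 5.7).
Mode = (α−1)/β = 20.9/5.7 = 3.667.
Mean = α/β = 21.9/5.7 = 3.842.

maximum a posteriori estimate = 3.667, posterior mean = 3.842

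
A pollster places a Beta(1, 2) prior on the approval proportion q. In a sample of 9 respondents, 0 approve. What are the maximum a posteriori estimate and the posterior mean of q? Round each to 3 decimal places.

q_MAP = 0.000, E[q|data] = 0.083

Posterior: Beta(1+0, 2+9) = Beta(1, 11).
Since α = 1 ≤ 1 and β > 1, the Beta density is monotone decreasing on [0,1]; the mode is at 0.
Mean = 1/(1+11) = 0.083.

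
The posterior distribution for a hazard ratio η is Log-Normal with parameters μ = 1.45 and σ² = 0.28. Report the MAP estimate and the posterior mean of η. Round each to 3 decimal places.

Mode = exp(μ − σ²) = exp(1.17) = 3.222.
Mean = exp(μ + σ²/2) = exp(1.590) = 4.904.

MAP estimate = 3.222, posterior mean = 4.904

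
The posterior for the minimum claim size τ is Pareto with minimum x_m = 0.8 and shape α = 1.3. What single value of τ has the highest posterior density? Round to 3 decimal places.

The Pareto density is strictly decreasing on [x_m, ∞), so the mode is x_m = 0.800.
Mean = α·x_m/(α−1) = 1.3·0.8/0.3 = 3.467.
This is the posterior mode — the MAP estimate.

0.800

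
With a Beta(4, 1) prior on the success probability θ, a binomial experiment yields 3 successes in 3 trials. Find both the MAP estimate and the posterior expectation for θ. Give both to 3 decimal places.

Posterior: Beta(4+3, 1+0) = Beta(7, 1).
Since β = 1 ≤ 1 and α > 1, the Beta density is monotone increasing on [0,1]; the mode is at 1.
Mean = 7/(7+1) = 0.875.

MAP = 1.000; posterior mean = 0.875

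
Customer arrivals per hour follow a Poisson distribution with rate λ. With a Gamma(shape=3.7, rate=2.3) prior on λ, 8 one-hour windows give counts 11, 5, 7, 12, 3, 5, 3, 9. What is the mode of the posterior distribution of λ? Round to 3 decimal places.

5.602

Σ counts = 55. Posterior: Gamma(shape = 3.7+55 = 58.7, rate = 2.3+8 = 10.3).
Mode = (α−1)/β = 57.7/10.3 = 5.602.
Mean = α/β = 58.7/10.3 = 5.699.
This is the posterior mode — the MAP estimate.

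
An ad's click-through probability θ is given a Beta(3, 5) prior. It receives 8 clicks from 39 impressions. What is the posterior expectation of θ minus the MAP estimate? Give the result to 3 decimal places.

Posterior: Beta(3+8, 5+31) = Beta(11, 36).
Mode = (11−1)/(11+36−2) = 10/45 = 0.222.
Mean = 11/(11+36) = 11/47 = 0.234.
Difference = 0.234 − 0.222 = 0.012.

0.012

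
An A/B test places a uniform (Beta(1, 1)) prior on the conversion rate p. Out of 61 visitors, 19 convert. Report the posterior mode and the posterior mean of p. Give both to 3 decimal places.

MAP = 0.311; posterior mean = 0.317

Posterior: Beta(1+19, 1+42) = Beta(20, 43).
Mode = (20−1)/(20+43−2) = 19/61 = 0.311.
Mean = 20/(20+43) = 20/63 = 0.317.
Mean > mode: the posterior has a right tail.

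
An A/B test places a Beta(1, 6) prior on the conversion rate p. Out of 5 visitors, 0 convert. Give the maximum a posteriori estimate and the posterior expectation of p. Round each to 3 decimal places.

MAP = 0.000, posterior mean = 0.083

Posterior: Beta(1+0, 6+5) = Beta(1, 11).
Since α = 1 ≤ 1 and β > 1, the Beta density is monotone decreasing on [0,1]; the mode is at 0.
Mean = 1/(1+11) = 0.083.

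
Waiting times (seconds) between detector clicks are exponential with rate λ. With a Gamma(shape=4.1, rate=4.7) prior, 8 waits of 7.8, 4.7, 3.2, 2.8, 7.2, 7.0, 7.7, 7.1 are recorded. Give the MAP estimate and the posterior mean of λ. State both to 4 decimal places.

Σ times = 47.5. Posterior: Gamma(shape = 4.1+8 = 12.1, rate = 4.7+47.5 = 52.2).
Mode = (α−1)/β = 11.1/52.2 = 0.2126.
Mean = α/β = 12.1/52.2 = 0.2318.

λ_MAP = 0.2126, E[λ|data] = 0.2318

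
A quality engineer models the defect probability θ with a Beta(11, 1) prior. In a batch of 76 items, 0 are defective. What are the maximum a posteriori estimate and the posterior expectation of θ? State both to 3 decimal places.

MAP = 0.116, posterior mean = 0.125

Posterior: Beta(11+0, 1+76) = Beta(11, 77).
Mode = (11−1)/(11+77−2) = 10/86 = 0.116.
Mean = 11/(11+77) = 11/88 = 0.125.
Right-skewed posterior ⇒ mode < mean.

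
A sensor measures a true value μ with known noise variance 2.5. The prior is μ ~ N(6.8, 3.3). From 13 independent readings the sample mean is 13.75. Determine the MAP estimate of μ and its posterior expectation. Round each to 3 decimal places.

MAP = 13.367; posterior mean = 13.367

Posterior for μ is Normal. Precision-weighted mean: (1/3.3·6.8 + 13/2.5·13.75) / (1/3.3 + 13/2.5) = 13.367.
A Normal posterior is symmetric, so mode = mean.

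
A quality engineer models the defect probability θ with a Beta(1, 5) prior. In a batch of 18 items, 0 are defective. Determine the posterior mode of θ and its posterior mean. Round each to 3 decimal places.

Posterior: Beta(1+0, 5+18) = Beta(1, 23).
Since α = 1 ≤ 1 and β > 1, the Beta density is monotone decreasing on [0,1]; the mode is at 0.
Mean = 1/(1+23) = 0.042.

posterior mode = 0.000, posterior mean = 0.042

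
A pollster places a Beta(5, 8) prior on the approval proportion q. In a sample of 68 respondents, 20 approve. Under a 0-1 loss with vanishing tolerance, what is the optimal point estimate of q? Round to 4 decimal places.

Posterior: Beta(5+20, 8+48) = Beta(25, 56).
Mode = (25−1)/(25+56−2) = 24/79 = 0.3038.
Mean = 25/(25+56) = 25/81 = 0.3086.
This is the posterior mode — the MAP estimate.

0.3038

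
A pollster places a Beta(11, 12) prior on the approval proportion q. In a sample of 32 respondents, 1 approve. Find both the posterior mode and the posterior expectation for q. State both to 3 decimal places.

Posterior: Beta(11+1, 12+31) = Beta(12, 43).
Mode = (12−1)/(12+43−2) = 11/53 = 0.208.
Mean = 12/(12+43) = 12/55 = 0.218.

MAP = 0.208, posterior mean = 0.218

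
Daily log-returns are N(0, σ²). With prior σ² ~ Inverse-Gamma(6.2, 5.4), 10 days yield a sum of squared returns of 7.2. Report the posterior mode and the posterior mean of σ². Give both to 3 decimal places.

Posterior: Inverse-Gamma(shape = 6.2+10/2 = 11.2, scale = 5.4+7.2/2 = 9.0).
Mode = β/(α+1) = 9.0/12.2 = 0.738.
Mean = β/(α−1) = 9.0/10.2 = 0.882.

MAP = 0.738; posterior mean = 0.882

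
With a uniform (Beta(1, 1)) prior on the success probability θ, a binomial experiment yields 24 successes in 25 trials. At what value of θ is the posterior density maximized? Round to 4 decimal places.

Posterior: Beta(1+24, 1+1) = Beta(25, 2).
Mode = (25−1)/(25+2−2) = 24/25 = 0.9600.
With a flat prior the MAP equals the MLE, 24/25.
Mean = 25/(25+2) = 25/27 = 0.9259.
This is the posterior mode — the MAP estimate.

0.9600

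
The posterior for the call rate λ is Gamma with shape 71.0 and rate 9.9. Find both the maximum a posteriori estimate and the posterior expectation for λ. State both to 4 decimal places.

Mode = (α−1)/β = 70.0/9.9 = 7.0707.
Mean = α/β = 71.0/9.9 = 7.1717.

maximum a posteriori estimate = 7.0707, posterior expectation = 7.1717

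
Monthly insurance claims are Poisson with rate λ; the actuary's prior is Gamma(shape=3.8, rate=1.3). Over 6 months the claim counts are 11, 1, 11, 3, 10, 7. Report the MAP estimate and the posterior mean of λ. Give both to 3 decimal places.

MAP: 6.274. Posterior mean: 6.411.

Σ counts = 43. Posterior: Gamma(shape = 3.8+43 = 46.8, rate = 1.3+6 = 7.3).
Mode = (α−1)/β = 45.8/7.3 = 6.274.
Mean = α/β = 46.8/7.3 = 6.411.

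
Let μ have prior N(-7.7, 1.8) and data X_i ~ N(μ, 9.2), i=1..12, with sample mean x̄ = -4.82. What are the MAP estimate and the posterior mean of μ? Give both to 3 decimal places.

Posterior for μ is Normal. Precision-weighted mean: (1/1.8·-7.7 + 12/9.2·-4.82) / (1/1.8 + 12/9.2) = -5.680.
A Normal posterior is symmetric, so mode = mean.

MAP = -5.680; posterior mean = -5.680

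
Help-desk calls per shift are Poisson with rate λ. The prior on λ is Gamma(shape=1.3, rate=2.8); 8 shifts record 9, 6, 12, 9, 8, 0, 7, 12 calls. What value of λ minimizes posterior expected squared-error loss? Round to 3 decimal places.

Σ counts = 63. Posterior: Gamma(shape = 1.3+63 = 64.3, rate = 2.8+8 = 10.8).
Mode = (α−1)/β = 63.3/10.8 = 5.861.
Mean = α/β = 64.3/10.8 = 5.954.
Squared-error loss ⇒ the optimal estimator is the posterior mean.

5.954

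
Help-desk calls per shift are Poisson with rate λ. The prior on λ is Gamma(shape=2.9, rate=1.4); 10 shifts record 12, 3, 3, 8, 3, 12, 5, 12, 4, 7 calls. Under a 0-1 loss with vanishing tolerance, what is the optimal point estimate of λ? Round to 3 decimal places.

6.219

Σ counts = 69. Posterior: Gamma(shape = 2.9+69 = 71.9, rate = 1.4+10 = 11.4).
Mode = (α−1)/β = 70.9/11.4 = 6.219.
Mean = α/β = 71.9/11.4 = 6.307.
This is the posterior mode — the MAP estimate.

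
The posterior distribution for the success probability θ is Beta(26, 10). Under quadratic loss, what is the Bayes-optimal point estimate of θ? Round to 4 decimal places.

Mode = (26−1)/(26+10−2) = 25/34 = 0.7353.
Mean = 26/(26+10) = 26/36 = 0.7222.
Quadratic loss ⇒ the optimal estimator is the posterior mean.

0.7222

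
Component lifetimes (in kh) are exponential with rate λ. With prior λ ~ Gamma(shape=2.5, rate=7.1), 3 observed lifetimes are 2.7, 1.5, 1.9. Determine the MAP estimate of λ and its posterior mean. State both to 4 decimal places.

Σ times = 6.1. Posterior: Gamma(shape = 2.5+3 = 5.5, rate = 7.1+6.1 = 13.2).
Mode = (α−1)/β = 4.5/13.2 = 0.3409.
Mean = α/β = 5.5/13.2 = 0.4167.

MAP = 0.3409, posterior mean = 0.4167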